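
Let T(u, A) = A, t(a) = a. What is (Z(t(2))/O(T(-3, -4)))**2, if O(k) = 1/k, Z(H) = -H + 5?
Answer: 144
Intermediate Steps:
Z(H) = 5 - H
(Z(t(2))/O(T(-3, -4)))**2 = ((5 - 1*2)/(1/(-4)))**2 = ((5 - 2)/(-1/4))**2 = (3*(-4))**2 = (-12)**2 = 144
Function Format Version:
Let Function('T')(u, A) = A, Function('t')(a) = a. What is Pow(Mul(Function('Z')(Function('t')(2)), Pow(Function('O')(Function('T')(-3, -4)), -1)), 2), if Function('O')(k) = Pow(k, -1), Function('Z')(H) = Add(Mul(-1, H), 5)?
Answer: 144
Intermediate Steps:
Function('Z')(H) = Add(5, Mul(-1, H))
Pow(Mul(Function('Z')(Function('t')(2)), Pow(Function('O')(Function('T')(-3, -4)), -1)), 2) = Pow(Mul(Add(5, Mul(-1, 2)), Pow(Pow(-4, -1), -1)), 2) = Pow(Mul(Add(5, -2), Pow(Rational(-1, 4), -1)), 2) = Pow(Mul(3, -4), 2) = Pow(-12, 2) = 144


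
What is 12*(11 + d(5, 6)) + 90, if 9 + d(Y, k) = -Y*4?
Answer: -126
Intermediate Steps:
d(Y, k) = -9 - 4*Y (d(Y, k) = -9 - Y*4 = -9 - 4*Y)
12*(11 + d(5, 6)) + 90 = 12*(11 + (-9 - 4*5)) + 90 = 12*(11 + (-9 - 20)) + 90 = 12*(11 - 29) + 90 = 12*(-18) + 90 = -216 + 90 = -126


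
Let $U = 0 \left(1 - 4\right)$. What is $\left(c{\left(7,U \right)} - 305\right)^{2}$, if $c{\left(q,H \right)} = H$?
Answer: $93025$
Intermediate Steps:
$U = 0$ ($U = 0 \left(-3\right) = 0$)
$\left(c{\left(7,U \right)} - 305\right)^{2} = \left(0 - 305\right)^{2} = \left(-305\right)^{2} = 93025$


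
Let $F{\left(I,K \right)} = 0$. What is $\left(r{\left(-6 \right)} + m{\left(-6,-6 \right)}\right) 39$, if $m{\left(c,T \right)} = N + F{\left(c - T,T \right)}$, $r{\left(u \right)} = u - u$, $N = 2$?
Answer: $78$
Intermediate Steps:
$r{\left(u \right)} = 0$
$m{\left(c,T \right)} = 2$ ($m{\left(c,T \right)} = 2 + 0 = 2$)
$\left(r{\left(-6 \right)} + m{\left(-6,-6 \right)}\right) 39 = \left(0 + 2\right) 39 = 2 \cdot 39 = 78$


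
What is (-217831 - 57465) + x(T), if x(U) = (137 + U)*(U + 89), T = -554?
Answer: -81391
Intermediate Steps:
x(U) = (89 + U)*(137 + U) (x(U) = (137 + U)*(89 + U) = (89 + U)*(137 + U))
(-217831 - 57465) + x(T) = (-217831 - 57465) + (12193 + (-554)² + 226*(-554)) = -275296 + (12193 + 306916 - 125204) = -275296 + 193905 = -81391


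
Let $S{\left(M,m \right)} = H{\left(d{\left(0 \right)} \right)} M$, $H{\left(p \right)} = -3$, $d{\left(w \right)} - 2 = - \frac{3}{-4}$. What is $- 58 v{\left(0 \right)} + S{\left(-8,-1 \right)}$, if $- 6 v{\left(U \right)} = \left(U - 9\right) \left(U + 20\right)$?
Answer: $-1716$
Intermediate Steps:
$d{\left(w \right)} = \frac{11}{4}$ ($d{\left(w \right)} = 2 - \frac{3}{-4} = 2 - - \frac{3}{4} = 2 + \frac{3}{4} = \frac{11}{4}$)
$S{\left(M,m \right)} = - 3 M$
$v{\left(U \right)} = - \frac{\left(-9 + U\right) \left(20 + U\right)}{6}$ ($v{\left(U \right)} = - \frac{\left(U - 9\right) \left(U + 20\right)}{6} = - \frac{\left(-9 + U\right) \left(20 + U\right)}{6}$)
$- 58 v{\left(0 \right)} + S{\left(-8,-1 \right)} = - 58 \left(30 - 0 - \frac{0^{2}}{6}\right) - -24 = - 58 \left(30 + 0 - 0\right) + 24 = - 58 \left(30 + 0 + 0\right) + 24 = \left(-58\right) 30 + 24 = -1740 + 24 = -1716$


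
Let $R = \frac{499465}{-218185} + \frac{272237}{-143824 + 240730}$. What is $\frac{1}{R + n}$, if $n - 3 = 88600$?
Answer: $\frac{4228687122}{374676564445477} \approx 1.1286 \cdot 10^{-5}$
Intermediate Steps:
$n = 88603$ ($n = 3 + 88600 = 88603$)
$R = \frac{2199374911}{4228687122}$ ($R = 499465 \left(- \frac{1}{218185}\right) + \frac{272237}{96906} = - \frac{99893}{43637} + 272237 \cdot \frac{1}{96906} = - \frac{99893}{43637} + \frac{272237}{96906} = \frac{2199374911}{4228687122} \approx 0.52011$)
$\frac{1}{R + n} = \frac{1}{\frac{2199374911}{4228687122} + 88603} = \frac{1}{\frac{374676564445477}{4228687122}} = \frac{4228687122}{374676564445477}$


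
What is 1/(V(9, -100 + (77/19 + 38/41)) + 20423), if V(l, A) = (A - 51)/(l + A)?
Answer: 6701/136865898 ≈ 4.8960e-5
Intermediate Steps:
V(l, A) = (-51 + A)/(A + l)
1/(V(9, -100 + (77/19 + 38/41)) + 20423) = 1/((-51 + (-100 + (77/19 + 38/41)))/((-100 + (77/19 + 38/41)) + 9) + 20423) = 1/((-51 + (-100 + 3879/779))/((-100 + 3879/779) + 9) + 20423) = 1/((-51 - 74021/779)/(-74021/779 + 9) + 20423) = 1/(-113750/779/(-67010/779) + 20423) = 1/(-779/67010*(-113750/779) + 20423) = 1/(11375/6701 + 20423) = 1/(136865898/6701) = 6701/136865898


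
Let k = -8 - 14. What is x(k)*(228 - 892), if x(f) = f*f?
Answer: -321376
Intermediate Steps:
k = -22
x(f) = f**2
x(k)*(228 - 892) = (-22)**2*(228 - 892) = 484*(-664) = -321376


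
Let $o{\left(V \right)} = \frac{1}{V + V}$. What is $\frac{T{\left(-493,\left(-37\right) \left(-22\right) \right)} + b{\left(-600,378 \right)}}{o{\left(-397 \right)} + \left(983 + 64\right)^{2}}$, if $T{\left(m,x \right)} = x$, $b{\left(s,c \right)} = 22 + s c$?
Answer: $- \frac{179415416}{870389945} \approx -0.20613$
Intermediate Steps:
$b{\left(s,c \right)} = 22 + c s$
$o{\left(V \right)} = \frac{1}{2 V}$
$\frac{T{\left(-493,\left(-37\right) \left(-22\right) \right)} + b{\left(-600,378 \right)}}{o{\left(-397 \right)} + \left(983 + 64\right)^{2}} = \frac{\left(-37\right) \left(-22\right) + \left(22 + 378 \left(-600\right)\right)}{\frac{1}{2 \left(-397\right)} + \left(983 + 64\right)^{2}} = \frac{814 + \left(22 - 226800\right)}{\frac{1}{2} \left(- \frac{1}{397}\right) + 1047^{2}} = \frac{814 - 226778}{- \frac{1}{794} + 1096209} = - \frac{225964}{\frac{870389945}{794}} = \left(-225964\right) \frac{794}{870389945} = - \frac{179415416}{870389945}$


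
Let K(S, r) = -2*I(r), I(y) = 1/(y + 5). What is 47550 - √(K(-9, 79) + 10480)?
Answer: 47550 - √18486678/42 ≈ 47448.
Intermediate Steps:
I(y) = 1/(5 + y)
K(S, r) = -2/(5 + r)
47550 - √(K(-9, 79) + 10480) = 47550 - √(-2/(5 + 79) + 10480) = 47550 - √(-2/84 + 10480) = 47550 - √(-2*1/84 + 10480) = 47550 - √(-1/42 + 10480) = 47550 - √(440159/42) = 47550 - √18486678/42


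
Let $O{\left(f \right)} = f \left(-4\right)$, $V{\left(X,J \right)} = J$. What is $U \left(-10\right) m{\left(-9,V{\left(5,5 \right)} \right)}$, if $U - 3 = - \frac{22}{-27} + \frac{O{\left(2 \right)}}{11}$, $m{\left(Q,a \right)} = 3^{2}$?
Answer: $- \frac{9170}{33} \approx -277.88$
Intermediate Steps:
$m{\left(Q,a \right)} = 9$
$O{\left(f \right)} = - 4 f$
$U = \frac{917}{297}$ ($U = 3 + \left(- \frac{22}{-27} + \frac{\left(-4\right) 2}{11}\right) = 3 - - \frac{26}{297} = 3 + \left(\frac{22}{27} - \frac{8}{11}\right) = 3 + \frac{26}{297} = \frac{917}{297} \approx 3.0875$)
$U \left(-10\right) m{\left(-9,V{\left(5,5 \right)} \right)} = \frac{917}{297} \left(-10\right) 9 = \left(- \frac{9170}{297}\right) 9 = - \frac{9170}{33}$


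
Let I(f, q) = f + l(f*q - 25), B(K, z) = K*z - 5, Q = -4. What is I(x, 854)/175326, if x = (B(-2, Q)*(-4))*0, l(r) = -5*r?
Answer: 125/175326 ≈ 0.00071296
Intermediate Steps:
B(K, z) = -5 + K*z
x = 0 (x = ((-5 - 2*(-4))*(-4))*0 = ((-5 + 8)*(-4))*0 = (3*(-4))*0 = -12*0 = 0)
I(f, q) = 125 + f - 5*f*q (I(f, q) = f - 5*(f*q - 25) = f - 5*(-25 + f*q) = f + (125 - 5*f*q) = 125 + f - 5*f*q)
I(x, 854)/175326 = (125 + 0 - 5*0*854)/175326 = (125 + 0 + 0)*(1/175326) = 125*(1/175326) = 125/175326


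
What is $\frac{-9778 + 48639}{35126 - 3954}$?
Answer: $\frac{38861}{31172} \approx 1.2467$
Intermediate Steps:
$\frac{-9778 + 48639}{35126 - 3954} = \frac{38861}{31172}$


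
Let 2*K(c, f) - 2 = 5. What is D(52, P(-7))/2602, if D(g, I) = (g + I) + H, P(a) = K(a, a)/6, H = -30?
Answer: 271/31224 ≈ 0.0086792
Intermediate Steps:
K(c, f) = 7/2 (K(c, f) = 1 + (½)*5 = 1 + 5/2 = 7/2)
P(a) = 7/12 (P(a) = (7/2)/6 = (7/2)*(⅙) = 7/12)
D(g, I) = -30 + I + g (D(g, I) = (g + I) - 30 = (I + g) - 30 = -30 + I + g)
D(52, P(-7))/2602 = (-30 + 7/12 + 52)/2602 = (271/12)*(1/2602) = 271/31224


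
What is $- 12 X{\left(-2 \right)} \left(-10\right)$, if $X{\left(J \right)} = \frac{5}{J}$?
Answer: $-300$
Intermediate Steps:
$- 12 X{\left(-2 \right)} \left(-10\right) = - 12 \frac{5}{-2} \left(-10\right) = - 12 \cdot 5 \left(- \frac{1}{2}\right) \left(-10\right) = \left(-12\right) \left(- \frac{5}{2}\right) \left(-10\right) = 30 \left(-10\right) = -300$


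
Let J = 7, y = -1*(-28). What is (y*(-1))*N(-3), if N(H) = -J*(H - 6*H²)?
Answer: -11172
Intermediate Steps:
y = 28
N(H) = -7*H + 42*H² (N(H) = -7*(H - 6*H²) = -(-42*H² + 7*H) = -7*H + 42*H²)
(y*(-1))*N(-3) = (28*(-1))*(7*(-3)*(-1 + 6*(-3))) = -196*(-3)*(-1 - 18) = -196*(-3)*(-19) = -28*399 = -11172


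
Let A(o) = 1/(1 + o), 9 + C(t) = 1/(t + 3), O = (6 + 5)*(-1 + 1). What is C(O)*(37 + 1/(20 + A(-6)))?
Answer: -95368/297 ≈ -321.10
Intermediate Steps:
O = 0 (O = 11*0 = 0)
C(t) = -9 + 1/(3 + t) (C(t) = -9 + 1/(t + 3) = -9 + 1/(3 + t))
C(O)*(37 + 1/(20 + A(-6))) = ((-26 - 9*0)/(3 + 0))*(37 + 1/(20 + 1/(1 - 6))) = ((-26 + 0)/3)*(37 + 1/(20 + 1/(-5))) = ((⅓)*(-26))*(37 + 1/(20 - ⅕)) = -26*(37 + 1/(99/5))/3 = -26*(37 + 5/99)/3 = -26/3*3668/99 = -95368/297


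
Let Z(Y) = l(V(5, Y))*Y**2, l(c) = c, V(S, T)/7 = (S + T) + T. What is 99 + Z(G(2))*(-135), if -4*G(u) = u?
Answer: -846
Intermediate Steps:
G(u) = -u/4
V(S, T) = 7*S + 14*T (V(S, T) = 7*((S + T) + T) = 7*(S + 2*T) = 7*S + 14*T)
Z(Y) = Y**2*(35 + 14*Y) (Z(Y) = (7*5 + 14*Y)*Y**2 = (35 + 14*Y)*Y**2 = Y**2*(35 + 14*Y))
99 + Z(G(2))*(-135) = 99 + ((-1/4*2)**2*(35 + 14*(-1/4*2)))*(-135) = 99 + ((-1/2)**2*(35 + 14*(-1/2)))*(-135) = 99 + ((35 - 7)/4)*(-135) = 99 + ((1/4)*28)*(-135) = 99 + 7*(-135) = 99 - 945 = -846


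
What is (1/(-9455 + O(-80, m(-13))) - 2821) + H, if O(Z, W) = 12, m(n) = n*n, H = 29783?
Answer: 254602165/9443 ≈ 26962.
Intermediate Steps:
m(n) = n**2
(1/(-9455 + O(-80, m(-13))) - 2821) + H = (1/(-9455 + 12) - 2821) + 29783 = (1/(-9443) - 2821) + 29783 = (-1/9443 - 2821) + 29783 = -26638704/9443 + 29783 = 254602165/9443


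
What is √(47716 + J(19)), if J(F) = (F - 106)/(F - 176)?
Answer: √1176165343/157 ≈ 218.44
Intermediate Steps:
J(F) = (-106 + F)/(-176 + F)
√(47716 + J(19)) = √(47716 + (-106 + 19)/(-176 + 19)) = √(47716 - 87/(-157)) = √(47716 - 1/157*(-87)) = √(47716 + 87/157) = √(7491499/157) = √1176165343/157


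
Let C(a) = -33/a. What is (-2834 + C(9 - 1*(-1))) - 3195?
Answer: -60323/10 ≈ -6032.3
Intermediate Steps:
(-2834 + C(9 - 1*(-1))) - 3195 = (-2834 - 33/(9 - 1*(-1))) - 3195 = (-2834 - 33/(9 + 1)) - 3195 = (-2834 - 33/10) - 3195 = -28373/10 - 3195 = -60323/10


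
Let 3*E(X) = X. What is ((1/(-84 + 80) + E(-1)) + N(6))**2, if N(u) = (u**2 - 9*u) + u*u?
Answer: 43681/144 ≈ 303.34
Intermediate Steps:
N(u) = -9*u + 2*u**2 (N(u) = (u**2 - 9*u) + u**2 = -9*u + 2*u**2)
E(X) = X/3
((1/(-84 + 80) + E(-1)) + N(6))**2 = ((1/(-84 + 80) + (1/3)*(-1)) + 6*(-9 + 2*6))**2 = ((1/(-4) - 1/3) + 6*(-9 + 12))**2 = ((-1/4 - 1/3) + 6*3)**2 = (-7/12 + 18)**2 = (209/12)**2 = 43681/144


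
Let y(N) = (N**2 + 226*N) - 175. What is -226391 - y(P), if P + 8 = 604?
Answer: -716128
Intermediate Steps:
P = 596 (P = -8 + 604 = 596)
y(N) = -175 + N**2 + 226*N
-226391 - y(P) = -226391 - (-175 + 596**2 + 226*596) = -226391 - (-175 + 355216 + 134696) = -226391 - 1*489737 = -226391 - 489737 = -716128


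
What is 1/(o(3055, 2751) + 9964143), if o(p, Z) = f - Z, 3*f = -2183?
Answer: 3/29881993 ≈ 1.0039e-7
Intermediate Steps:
f = -2183/3 (f = (⅓)*(-2183) = -2183/3 ≈ -727.67)
o(p, Z) = -2183/3 - Z
1/(o(3055, 2751) + 9964143) = 1/((-2183/3 - 1*2751) + 9964143) = 1/((-2183/3 - 2751) + 9964143) = 1/(-10436/3 + 9964143) = 1/(29881993/3) = 3/29881993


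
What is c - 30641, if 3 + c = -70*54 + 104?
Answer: -34320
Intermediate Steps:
c = -3679 (c = -3 + (-70*54 + 104) = -3 + (-3780 + 104) = -3 - 3676 = -3679)
c - 30641 = -3679 - 30641 = -34320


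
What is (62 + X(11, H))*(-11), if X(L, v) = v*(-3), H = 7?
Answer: -451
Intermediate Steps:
X(L, v) = -3*v
(62 + X(11, H))*(-11) = (62 - 3*7)*(-11) = (62 - 21)*(-11) = 41*(-11) = -451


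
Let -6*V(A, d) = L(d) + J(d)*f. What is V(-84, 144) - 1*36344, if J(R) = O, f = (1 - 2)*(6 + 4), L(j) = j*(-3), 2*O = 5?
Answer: -217607/6 ≈ -36268.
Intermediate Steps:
O = 5/2 (O = (1/2)*5 = 5/2 ≈ 2.5000)
L(j) = -3*j
f = -10 (f = -1*10 = -10)
J(R) = 5/2
V(A, d) = 25/6 + d/2 (V(A, d) = -(-3*d + (5/2)*(-10))/6 = -(-3*d - 25)/6 = -(-25 - 3*d)/6 = 25/6 + d/2)
V(-84, 144) - 1*36344 = (25/6 + (1/2)*144) - 1*36344 = (25/6 + 72) - 36344 = 457/6 - 36344 = -217607/6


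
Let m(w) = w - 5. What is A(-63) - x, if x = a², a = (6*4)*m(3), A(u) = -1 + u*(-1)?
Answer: -2242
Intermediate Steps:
m(w) = -5 + w
A(u) = -1 - u
a = -48 (a = (6*4)*(-5 + 3) = 24*(-2) = -48)
x = 2304 (x = (-48)² = 2304)
A(-63) - x = (-1 - 1*(-63)) - 1*2304 = (-1 + 63) - 2304 = 62 - 2304 = -2242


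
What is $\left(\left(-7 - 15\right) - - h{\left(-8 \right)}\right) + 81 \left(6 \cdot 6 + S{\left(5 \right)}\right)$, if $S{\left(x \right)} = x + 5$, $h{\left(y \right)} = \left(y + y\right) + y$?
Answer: $3680$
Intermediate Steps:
$h{\left(y \right)} = 3 y$ ($h{\left(y \right)} = 2 y + y = 3 y$)
$S{\left(x \right)} = 5 + x$
$\left(\left(-7 - 15\right) - - h{\left(-8 \right)}\right) + 81 \left(6 \cdot 6 + S{\left(5 \right)}\right) = \left(\left(-7 - 15\right) - - 3 \left(-8\right)\right) + 81 \left(6 \cdot 6 + \left(5 + 5\right)\right) = \left(\left(-7 - 15\right) - \left(-1\right) \left(-24\right)\right) + 81 \left(36 + 10\right) = \left(-22 - 24\right) + 81 \cdot 46 = \left(-22 - 24\right) + 3726 = -46 + 3726 = 3680$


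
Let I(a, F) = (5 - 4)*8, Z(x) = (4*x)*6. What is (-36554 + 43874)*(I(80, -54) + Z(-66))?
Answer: -11536320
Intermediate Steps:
Z(x) = 24*x
I(a, F) = 8 (I(a, F) = 1*8 = 8)
(-36554 + 43874)*(I(80, -54) + Z(-66)) = (-36554 + 43874)*(8 + 24*(-66)) = 7320*(8 - 1584) = 7320*(-1576) = -11536320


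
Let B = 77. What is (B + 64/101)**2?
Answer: 61481281/10201 ≈ 6027.0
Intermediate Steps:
(B + 64/101)**2 = (77 + 64/101)**2 = (7841/101)**2 = 61481281/10201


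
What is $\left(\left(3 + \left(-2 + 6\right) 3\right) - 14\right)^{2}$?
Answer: $1$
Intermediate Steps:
$\left(\left(3 + \left(-2 + 6\right) 3\right) - 14\right)^{2} = \left(\left(3 + 4 \cdot 3\right) - 14\right)^{2} = \left(\left(3 + 12\right) - 14\right)^{2} = \left(15 - 14\right)^{2} = 1^{2} = 1$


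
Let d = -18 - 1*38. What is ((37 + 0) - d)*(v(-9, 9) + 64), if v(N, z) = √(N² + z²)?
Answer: 5952 + 837*√2 ≈ 7135.7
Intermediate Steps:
d = -56 (d = -18 - 38 = -56)
((37 + 0) - d)*(v(-9, 9) + 64) = ((37 + 0) - 1*(-56))*(√((-9)² + 9²) + 64) = (37 + 56)*(√(81 + 81) + 64) = 93*(√162 + 64) = 93*(9*√2 + 64) = 93*(64 + 9*√2) = 5952 + 837*√2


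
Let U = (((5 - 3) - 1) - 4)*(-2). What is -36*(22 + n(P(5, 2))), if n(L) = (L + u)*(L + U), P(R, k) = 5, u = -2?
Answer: -1980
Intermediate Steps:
U = 6 (U = ((2 - 1) - 4)*(-2) = (1 - 4)*(-2) = -3*(-2) = 6)
n(L) = (-2 + L)*(6 + L) (n(L) = (L - 2)*(L + 6) = (-2 + L)*(6 + L))
-36*(22 + n(P(5, 2))) = -36*(22 + (-12 + 5² + 4*5)) = -36*(22 + (-12 + 25 + 20)) = -36*(22 + 33) = -36*55 = -1980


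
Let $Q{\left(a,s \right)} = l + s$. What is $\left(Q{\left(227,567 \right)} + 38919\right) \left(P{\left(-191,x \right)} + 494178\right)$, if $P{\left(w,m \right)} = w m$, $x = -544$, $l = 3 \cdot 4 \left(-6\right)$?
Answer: $23572803948$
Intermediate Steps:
$l = -72$ ($l = 12 \left(-6\right) = -72$)
$Q{\left(a,s \right)} = -72 + s$
$P{\left(w,m \right)} = m w$
$\left(Q{\left(227,567 \right)} + 38919\right) \left(P{\left(-191,x \right)} + 494178\right) = \left(\left(-72 + 567\right) + 38919\right) \left(\left(-544\right) \left(-191\right) + 494178\right) = \left(495 + 38919\right) \left(103904 + 494178\right) = 39414 \cdot 598082 = 23572803948$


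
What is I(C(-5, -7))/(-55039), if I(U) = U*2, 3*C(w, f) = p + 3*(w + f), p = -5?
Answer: 82/165117 ≈ 0.00049662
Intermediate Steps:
C(w, f) = -5/3 + f + w (C(w, f) = (-5 + 3*(w + f))/3 = (-5 + 3*(f + w))/3 = (-5 + (3*f + 3*w))/3 = (-5 + 3*f + 3*w)/3 = -5/3 + f + w)
I(U) = 2*U
I(C(-5, -7))/(-55039) = (2*(-5/3 - 7 - 5))/(-55039) = (2*(-41/3))*(-1/55039) = -82/3*(-1/55039) = 82/165117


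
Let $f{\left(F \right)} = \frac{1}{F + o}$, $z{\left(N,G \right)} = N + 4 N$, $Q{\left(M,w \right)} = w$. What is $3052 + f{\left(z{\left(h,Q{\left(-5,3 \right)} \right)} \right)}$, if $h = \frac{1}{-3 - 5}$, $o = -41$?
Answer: $\frac{1016308}{333} \approx 3052.0$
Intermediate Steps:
$h = - \frac{1}{8}$ ($h = \frac{1}{-8} = - \frac{1}{8} \approx -0.125$)
$z{\left(N,G \right)} = 5 N$
$f{\left(F \right)} = \frac{1}{-41 + F}$ ($f{\left(F \right)} = \frac{1}{F - 41} = \frac{1}{-41 + F}$)
$3052 + f{\left(z{\left(h,Q{\left(-5,3 \right)} \right)} \right)} = 3052 + \frac{1}{-41 + 5 \left(- \frac{1}{8}\right)} = 3052 + \frac{1}{-41 - \frac{5}{8}} = 3052 + \frac{1}{- \frac{333}{8}} = 3052 - \frac{8}{333} = \frac{1016308}{333}$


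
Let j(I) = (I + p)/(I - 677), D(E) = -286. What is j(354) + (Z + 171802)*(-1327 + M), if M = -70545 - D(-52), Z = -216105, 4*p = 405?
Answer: 4097545127115/1292 ≈ 3.1715e+9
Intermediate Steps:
p = 405/4 (p = (¼)*405 = 405/4 ≈ 101.25)
M = -70259 (M = -70545 - 1*(-286) = -70545 + 286 = -70259)
j(I) = (405/4 + I)/(-677 + I) (j(I) = (I + 405/4)/(I - 677) = (405/4 + I)/(-677 + I))
j(354) + (Z + 171802)*(-1327 + M) = (405/4 + 354)/(-677 + 354) + (-216105 + 171802)*(-1327 - 70259) = (1821/4)/(-323) - 44303*(-71586) = -1/323*1821/4 + 3171474558 = -1821/1292 + 3171474558 = 4097545127115/1292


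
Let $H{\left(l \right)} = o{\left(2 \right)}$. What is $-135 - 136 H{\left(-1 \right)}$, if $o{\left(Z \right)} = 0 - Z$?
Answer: $137$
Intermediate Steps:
$o{\left(Z \right)} = - Z$
$H{\left(l \right)} = -2$ ($H{\left(l \right)} = \left(-1\right) 2 = -2$)
$-135 - 136 H{\left(-1 \right)} = -135 - -272 = -135 + 272 = 137$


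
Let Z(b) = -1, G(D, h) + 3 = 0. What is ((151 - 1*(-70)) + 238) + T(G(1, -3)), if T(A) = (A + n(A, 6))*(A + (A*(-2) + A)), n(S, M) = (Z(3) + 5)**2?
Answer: 459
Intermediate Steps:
G(D, h) = -3 (G(D, h) = -3 + 0 = -3)
n(S, M) = 16 (n(S, M) = (-1 + 5)**2 = 4**2 = 16)
T(A) = 0 (T(A) = (A + 16)*(A + (A*(-2) + A)) = (16 + A)*(A + (-2*A + A)) = (16 + A)*(A - A) = (16 + A)*0 = 0)
((151 - 1*(-70)) + 238) + T(G(1, -3)) = ((151 - 1*(-70)) + 238) + 0 = ((151 + 70) + 238) + 0 = (221 + 238) + 0 = 459 + 0 = 459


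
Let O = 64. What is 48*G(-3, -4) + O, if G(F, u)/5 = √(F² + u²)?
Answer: 1264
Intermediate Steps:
G(F, u) = 5*√(F² + u²)
48*G(-3, -4) + O = 48*(5*√((-3)² + (-4)²)) + 64 = 48*(5*√(9 + 16)) + 64 = 48*(5*√25) + 64 = 48*(5*5) + 64 = 48*25 + 64 = 1200 + 64 = 1264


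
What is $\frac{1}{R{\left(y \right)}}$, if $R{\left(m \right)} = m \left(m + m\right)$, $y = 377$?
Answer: $\frac{1}{284258} \approx 3.5179 \cdot 10^{-6}$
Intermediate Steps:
$R{\left(m \right)} = 2 m^{2}$ ($R{\left(m \right)} = m 2 m = 2 m^{2}$)
$\frac{1}{R{\left(y \right)}} = \frac{1}{2 \cdot 377^{2}} = \frac{1}{2 \cdot 142129} = \frac{1}{284258}$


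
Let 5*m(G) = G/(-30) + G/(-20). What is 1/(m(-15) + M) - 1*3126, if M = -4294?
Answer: -53689054/17175 ≈ -3126.0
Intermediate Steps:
m(G) = -G/60 (m(G) = (G/(-30) + G/(-20))/5 = (G*(-1/30) + G*(-1/20))/5 = (-G/30 - G/20)/5 = (-G/12)/5 = -G/60)
1/(m(-15) + M) - 1*3126 = 1/(-1/60*(-15) - 4294) - 1*3126 = 1/(¼ - 4294) - 3126 = 1/(-17175/4) - 3126 = -4/17175 - 3126 = -53689054/17175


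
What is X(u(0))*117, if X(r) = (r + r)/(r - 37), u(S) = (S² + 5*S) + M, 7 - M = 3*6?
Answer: 429/8 ≈ 53.625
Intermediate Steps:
M = -11 (M = 7 - 3*6 = 7 - 1*18 = 7 - 18 = -11)
u(S) = -11 + S² + 5*S (u(S) = (S² + 5*S) - 11 = -11 + S² + 5*S)
X(r) = 2*r/(-37 + r) (X(r) = (2*r)/(-37 + r) = 2*r/(-37 + r))
X(u(0))*117 = (2*(-11 + 0² + 5*0)/(-37 + (-11 + 0² + 5*0)))*117 = (2*(-11 + 0 + 0)/(-37 + (-11 + 0 + 0)))*117 = (2*(-11)/(-37 - 11))*117 = (2*(-11)/(-48))*117 = (2*(-11)*(-1/48))*117 = (11/24)*117 = 429/8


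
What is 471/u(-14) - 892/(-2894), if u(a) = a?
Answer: -675293/20258 ≈ -33.335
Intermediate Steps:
471/u(-14) - 892/(-2894) = 471/(-14) - 892/(-2894) = 471*(-1/14) - 892*(-1/2894) = -471/14 + 446/1447 = -675293/20258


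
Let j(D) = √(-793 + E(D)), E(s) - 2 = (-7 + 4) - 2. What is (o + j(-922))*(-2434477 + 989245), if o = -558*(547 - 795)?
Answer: -199996985088 - 2890464*I*√199 ≈ -2.0e+11 - 4.0775e+7*I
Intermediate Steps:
E(s) = -3 (E(s) = 2 + ((-7 + 4) - 2) = 2 + (-3 - 2) = 2 - 5 = -3)
o = 138384 (o = -558*(-248) = 138384)
j(D) = 2*I*√199 (j(D) = √(-793 - 3) = √(-796) = 2*I*√199)
(o + j(-922))*(-2434477 + 989245) = (138384 + 2*I*√199)*(-2434477 + 989245) = (138384 + 2*I*√199)*(-1445232) = -199996985088 - 2890464*I*√199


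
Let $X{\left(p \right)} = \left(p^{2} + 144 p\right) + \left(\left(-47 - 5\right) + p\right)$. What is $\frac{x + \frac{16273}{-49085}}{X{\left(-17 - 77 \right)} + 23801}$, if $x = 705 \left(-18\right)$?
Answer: $- \frac{622904923}{930406175} \approx -0.6695$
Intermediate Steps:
$X{\left(p \right)} = -52 + p^{2} + 145 p$ ($X{\left(p \right)} = \left(p^{2} + 144 p\right) + \left(-52 + p\right) = -52 + p^{2} + 145 p$)
$x = -12690$
$\frac{x + \frac{16273}{-49085}}{X{\left(-17 - 77 \right)} + 23801} = \frac{-12690 + \frac{16273}{-49085}}{\left(-52 + \left(-17 - 77\right)^{2} + 145 \left(-17 - 77\right)\right) + 23801} = \frac{-12690 + 16273 \left(- \frac{1}{49085}\right)}{\left(-52 + \left(-17 - 77\right)^{2} + 145 \left(-17 - 77\right)\right) + 23801} = \frac{-12690 - \frac{16273}{49085}}{\left(-52 + \left(-94\right)^{2} + 145 \left(-94\right)\right) + 23801} = - \frac{622904923}{49085 \left(\left(-52 + 8836 - 13630\right) + 23801\right)} = - \frac{622904923}{49085 \left(-4846 + 23801\right)} = - \frac{622904923}{49085 \cdot 18955} = \left(- \frac{622904923}{49085}\right) \frac{1}{18955} = - \frac{622904923}{930406175}$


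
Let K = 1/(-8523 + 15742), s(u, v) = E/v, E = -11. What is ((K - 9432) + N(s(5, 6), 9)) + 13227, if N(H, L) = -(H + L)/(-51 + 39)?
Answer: 1972830049/519768 ≈ 3795.6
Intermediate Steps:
s(u, v) = -11/v
K = 1/7219 ≈ 0.00013852
N(H, L) = H/12 + L/12 (N(H, L) = -(H + L)/(-12) = -(H + L)*(-1)/12 = -(-H/12 - L/12) = H/12 + L/12)
((K - 9432) + N(s(5, 6), 9)) + 13227 = ((1/7219 - 9432) + ((-11/6)/12 + (1/12)*9)) + 13227 = (-68089607/7219 + ((-11*⅙)/12 + ¾)) + 13227 = (-68089607/7219 + ((1/12)*(-11/6) + ¾)) + 13227 = (-68089607/7219 + (-11/72 + ¾)) + 13227 = (-68089607/7219 + 43/72) + 13227 = -4902141287/519768 + 13227 = 1972830049/519768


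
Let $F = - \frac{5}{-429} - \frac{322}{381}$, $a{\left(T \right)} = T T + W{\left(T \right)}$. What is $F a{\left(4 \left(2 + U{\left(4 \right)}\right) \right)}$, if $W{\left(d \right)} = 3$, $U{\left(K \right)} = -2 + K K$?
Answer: $- \frac{62046563}{18161} \approx -3416.5$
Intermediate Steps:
$U{\left(K \right)} = -2 + K^{2}$
$a{\left(T \right)} = 3 + T^{2}$ ($a{\left(T \right)} = T T + 3 = T^{2} + 3 = 3 + T^{2}$)
$F = - \frac{15137}{18161}$ ($F = \left(-5\right) \left(- \frac{1}{429}\right) - \frac{322}{381} = \frac{5}{429} - \frac{322}{381} = - \frac{15137}{18161} \approx -0.83349$)
$F a{\left(4 \left(2 + U{\left(4 \right)}\right) \right)} = - \frac{15137 \left(3 + \left(4 \left(2 - \left(2 - 4^{2}\right)\right)\right)^{2}\right)}{18161} = - \frac{15137 \left(3 + \left(4 \left(2 + \left(-2 + 16\right)\right)\right)^{2}\right)}{18161} = - \frac{15137 \left(3 + \left(4 \left(2 + 14\right)\right)^{2}\right)}{18161} = - \frac{15137 \left(3 + \left(4 \cdot 16\right)^{2}\right)}{18161} = - \frac{15137 \left(3 + 64^{2}\right)}{18161} = - \frac{15137 \left(3 + 4096\right)}{18161} = \left(- \frac{15137}{18161}\right) 4099 = - \frac{62046563}{18161}$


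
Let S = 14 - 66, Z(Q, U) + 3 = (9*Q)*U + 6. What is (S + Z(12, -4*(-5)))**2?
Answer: 4456321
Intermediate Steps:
Z(Q, U) = 3 + 9*Q*U (Z(Q, U) = -3 + ((9*Q)*U + 6) = -3 + (9*Q*U + 6) = -3 + (6 + 9*Q*U) = 3 + 9*Q*U)
S = -52
(S + Z(12, -4*(-5)))**2 = (-52 + (3 + 9*12*(-4*(-5))))**2 = (-52 + (3 + 9*12*20))**2 = (-52 + (3 + 2160))**2 = (-52 + 2163)**2 = 2111**2 = 4456321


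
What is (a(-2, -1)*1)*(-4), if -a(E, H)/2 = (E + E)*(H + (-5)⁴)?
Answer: -19968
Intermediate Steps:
a(E, H) = -4*E*(625 + H) (a(E, H) = -2*(E + E)*(H + (-5)⁴) = -2*2*E*(H + 625) = -2*2*E*(625 + H) = -4*E*(625 + H))
(a(-2, -1)*1)*(-4) = (-4*(-2)*(625 - 1)*1)*(-4) = (-4*(-2)*624*1)*(-4) = (4992*1)*(-4) = 4992*(-4) = -19968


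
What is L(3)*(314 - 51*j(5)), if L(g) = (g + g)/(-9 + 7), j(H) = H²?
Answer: 2883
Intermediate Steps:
L(g) = -g (L(g) = (2*g)/(-2) = (2*g)*(-½) = -g)
L(3)*(314 - 51*j(5)) = (-1*3)*(314 - 51*5²) = -3*(314 - 51*25) = -3*(314 - 1275) = -3*(-961) = 2883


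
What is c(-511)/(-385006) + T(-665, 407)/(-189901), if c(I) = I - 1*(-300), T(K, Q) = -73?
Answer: 68174549/73113024406 ≈ 0.00093245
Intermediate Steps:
c(I) = 300 + I (c(I) = I + 300 = 300 + I)
c(-511)/(-385006) + T(-665, 407)/(-189901) = (300 - 511)/(-385006) - 73/(-189901) = -211*(-1/385006) - 73*(-1/189901) = 211/385006 + 73/189901 = 68174549/73113024406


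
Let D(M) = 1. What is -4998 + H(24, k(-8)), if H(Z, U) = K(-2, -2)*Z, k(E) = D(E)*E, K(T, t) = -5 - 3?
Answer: -5190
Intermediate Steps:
K(T, t) = -8
k(E) = E (k(E) = 1*E = E)
H(Z, U) = -8*Z
-4998 + H(24, k(-8)) = -4998 - 8*24 = -4998 - 192 = -5190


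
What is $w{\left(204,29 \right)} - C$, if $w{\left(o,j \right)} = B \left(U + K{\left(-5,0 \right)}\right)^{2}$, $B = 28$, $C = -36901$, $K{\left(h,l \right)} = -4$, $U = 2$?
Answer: $37013$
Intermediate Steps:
$w{\left(o,j \right)} = 112$ ($w{\left(o,j \right)} = 28 \left(2 - 4\right)^{2} = 28 \left(-2\right)^{2} = 28 \cdot 4 = 112$)
$w{\left(204,29 \right)} - C = 112 - -36901 = 112 + 36901 = 37013$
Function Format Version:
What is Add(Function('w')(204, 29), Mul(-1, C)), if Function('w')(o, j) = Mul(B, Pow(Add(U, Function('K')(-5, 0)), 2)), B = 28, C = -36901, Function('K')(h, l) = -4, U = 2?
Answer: 37013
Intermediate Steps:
Function('w')(o, j) = 112 (Function('w')(o, j) = Mul(28, Pow(Add(2, -4), 2)) = Mul(28, Pow(-2, 2)) = Mul(28, 4) = 112)
Add(Function('w')(204, 29), Mul(-1, C)) = Add(112, Mul(-1, -36901)) = Add(112, 36901) = 37013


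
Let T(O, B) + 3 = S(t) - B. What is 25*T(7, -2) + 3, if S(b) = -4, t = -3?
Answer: -122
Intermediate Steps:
T(O, B) = -7 - B (T(O, B) = -3 + (-4 - B) = -7 - B)
25*T(7, -2) + 3 = 25*(-7 - 1*(-2)) + 3 = 25*(-7 + 2) + 3 = 25*(-5) + 3 = -125 + 3 = -122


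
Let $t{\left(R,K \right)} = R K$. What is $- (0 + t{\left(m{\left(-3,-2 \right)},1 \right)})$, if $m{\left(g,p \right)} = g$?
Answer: $3$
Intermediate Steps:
$t{\left(R,K \right)} = K R$
$- (0 + t{\left(m{\left(-3,-2 \right)},1 \right)}) = - (0 + 1 \left(-3\right)) = - (0 - 3) = \left(-1\right) \left(-3\right) = 3$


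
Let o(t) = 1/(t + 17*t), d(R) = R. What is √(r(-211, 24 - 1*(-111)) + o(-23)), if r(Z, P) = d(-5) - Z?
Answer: √3923018/138 ≈ 14.353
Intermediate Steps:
o(t) = 1/(18*t)
r(Z, P) = -5 - Z
√(r(-211, 24 - 1*(-111)) + o(-23)) = √((-5 - 1*(-211)) + (1/18)/(-23)) = √((-5 + 211) + (1/18)*(-1/23)) = √(206 - 1/414) = √(85283/414) = √3923018/138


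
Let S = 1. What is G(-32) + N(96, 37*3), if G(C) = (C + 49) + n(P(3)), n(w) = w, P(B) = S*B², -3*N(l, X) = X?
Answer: -11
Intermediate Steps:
N(l, X) = -X/3
P(B) = B² (P(B) = 1*B² = B²)
G(C) = 58 + C (G(C) = (C + 49) + 3² = (49 + C) + 9 = 58 + C)
G(-32) + N(96, 37*3) = (58 - 32) - 37*3/3 = 26 - ⅓*111 = 26 - 37 = -11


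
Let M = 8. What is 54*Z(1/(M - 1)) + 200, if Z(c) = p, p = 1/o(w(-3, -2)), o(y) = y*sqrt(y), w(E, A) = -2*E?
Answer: 200 + 3*sqrt(6)/2 ≈ 203.67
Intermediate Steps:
o(y) = y**(3/2)
p = sqrt(6)/36 (p = 1/((-2*(-3))**(3/2)) = 1/(6**(3/2)) = 1/(6*sqrt(6)) = sqrt(6)/36 ≈ 0.068041)
Z(c) = sqrt(6)/36
54*Z(1/(M - 1)) + 200 = 54*(sqrt(6)/36) + 200 = 3*sqrt(6)/2 + 200 = 200 + 3*sqrt(6)/2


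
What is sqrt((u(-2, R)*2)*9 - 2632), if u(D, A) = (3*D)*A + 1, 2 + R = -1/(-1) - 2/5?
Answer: I*sqrt(61570)/5 ≈ 49.627*I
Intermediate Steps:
R = -7/5 (R = -2 + (-1/(-1) - 2/5) = -2 + (-1*(-1) - 2*1/5) = -2 + (1 - 2/5) = -2 + 3/5 = -7/5 ≈ -1.4000)
u(D, A) = 1 + 3*A*D (u(D, A) = 3*A*D + 1 = 1 + 3*A*D)
sqrt((u(-2, R)*2)*9 - 2632) = sqrt(((1 + 3*(-7/5)*(-2))*2)*9 - 2632) = sqrt(((1 + 42/5)*2)*9 - 2632) = sqrt(((47/5)*2)*9 - 2632) = sqrt((94/5)*9 - 2632) = sqrt(846/5 - 2632) = sqrt(-12314/5) = I*sqrt(61570)/5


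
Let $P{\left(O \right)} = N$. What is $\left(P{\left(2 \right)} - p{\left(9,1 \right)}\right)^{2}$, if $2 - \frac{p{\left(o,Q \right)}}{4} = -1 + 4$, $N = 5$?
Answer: $81$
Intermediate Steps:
$P{\left(O \right)} = 5$
$p{\left(o,Q \right)} = -4$ ($p{\left(o,Q \right)} = 8 - 4 \left(-1 + 4\right) = 8 - 12 = -4$)
$\left(P{\left(2 \right)} - p{\left(9,1 \right)}\right)^{2} = \left(5 - -4\right)^{2} = \left(5 + 4\right)^{2} = 9^{2} = 81$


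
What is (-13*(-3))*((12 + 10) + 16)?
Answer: 1482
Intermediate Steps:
(-13*(-3))*((12 + 10) + 16) = 39*(22 + 16) = 39*38 = 1482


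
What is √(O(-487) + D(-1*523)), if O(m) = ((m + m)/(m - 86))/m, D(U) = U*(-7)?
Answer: √1202011323/573 ≈ 60.506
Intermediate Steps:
D(U) = -7*U
O(m) = 2/(-86 + m) (O(m) = ((2*m)/(-86 + m))/m = (2*m/(-86 + m))/m = 2/(-86 + m))
√(O(-487) + D(-1*523)) = √(2/(-86 - 487) - (-7)*523) = √(2/(-573) - 7*(-523)) = √(2*(-1/573) + 3661) = √(-2/573 + 3661) = √(2097751/573) = √1202011323/573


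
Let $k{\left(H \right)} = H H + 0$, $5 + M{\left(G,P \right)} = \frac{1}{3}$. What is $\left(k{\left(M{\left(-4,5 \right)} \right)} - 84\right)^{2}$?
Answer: $\frac{313600}{81} \approx 3871.6$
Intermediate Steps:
$M{\left(G,P \right)} = - \frac{14}{3}$ ($M{\left(G,P \right)} = -5 + \frac{1}{3} = - \frac{14}{3}$)
$k{\left(H \right)} = H^{2}$ ($k{\left(H \right)} = H^{2} + 0 = H^{2}$)
$\left(k{\left(M{\left(-4,5 \right)} \right)} - 84\right)^{2} = \left(\left(- \frac{14}{3}\right)^{2} - 84\right)^{2} = \left(\frac{196}{9} - 84\right)^{2} = \left(- \frac{560}{9}\right)^{2} = \frac{313600}{81}$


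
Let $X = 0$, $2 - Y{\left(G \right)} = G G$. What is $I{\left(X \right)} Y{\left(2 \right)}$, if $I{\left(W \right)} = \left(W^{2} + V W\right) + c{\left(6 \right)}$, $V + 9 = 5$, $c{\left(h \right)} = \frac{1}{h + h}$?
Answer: $- \frac{1}{6} \approx -0.16667$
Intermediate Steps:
$Y{\left(G \right)} = 2 - G^{2}$ ($Y{\left(G \right)} = 2 - G G = 2 - G^{2}$)
$c{\left(h \right)} = \frac{1}{2 h}$
$V = -4$ ($V = -9 + 5 = -4$)
$I{\left(W \right)} = \frac{1}{12} + W^{2} - 4 W$ ($I{\left(W \right)} = \left(W^{2} - 4 W\right) + \frac{1}{2 \cdot 6} = \left(W^{2} - 4 W\right) + \frac{1}{2} \cdot \frac{1}{6} = \left(W^{2} - 4 W\right) + \frac{1}{12} = \frac{1}{12} + W^{2} - 4 W$)
$I{\left(X \right)} Y{\left(2 \right)} = \left(\frac{1}{12} + 0^{2} - 0\right) \left(2 - 2^{2}\right) = \left(\frac{1}{12} + 0 + 0\right) \left(2 - 4\right) = \frac{2 - 4}{12} = \frac{1}{12} \left(-2\right) = - \frac{1}{6}$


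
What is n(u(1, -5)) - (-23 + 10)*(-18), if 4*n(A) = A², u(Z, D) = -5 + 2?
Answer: -927/4 ≈ -231.75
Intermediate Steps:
u(Z, D) = -3
n(A) = A²/4
n(u(1, -5)) - (-23 + 10)*(-18) = (¼)*(-3)² - (-23 + 10)*(-18) = (¼)*9 - (-13)*(-18) = 9/4 - 1*234 = 9/4 - 234 = -927/4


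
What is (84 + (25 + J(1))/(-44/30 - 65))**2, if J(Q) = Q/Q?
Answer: 6948556164/994009 ≈ 6990.4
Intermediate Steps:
J(Q) = 1
(84 + (25 + J(1))/(-44/30 - 65))**2 = (84 + (25 + 1)/(-44/30 - 65))**2 = (84 + 26/(-44*1/30 - 65))**2 = (84 + 26/(-22/15 - 65))**2 = (84 + 26/(-997/15))**2 = (84 + 26*(-15/997))**2 = (84 - 390/997)**2 = (83358/997)**2 = 6948556164/994009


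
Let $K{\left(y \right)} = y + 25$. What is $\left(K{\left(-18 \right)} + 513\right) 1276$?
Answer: $663520$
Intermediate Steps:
$K{\left(y \right)} = 25 + y$
$\left(K{\left(-18 \right)} + 513\right) 1276 = \left(\left(25 - 18\right) + 513\right) 1276 = \left(7 + 513\right) 1276 = 520 \cdot 1276 = 663520$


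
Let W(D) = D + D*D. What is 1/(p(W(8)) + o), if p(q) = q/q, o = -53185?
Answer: -1/53184 ≈ -1.8803e-5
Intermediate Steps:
W(D) = D + D²
p(q) = 1
1/(p(W(8)) + o) = 1/(1 - 53185) = 1/(-53184) = -1/53184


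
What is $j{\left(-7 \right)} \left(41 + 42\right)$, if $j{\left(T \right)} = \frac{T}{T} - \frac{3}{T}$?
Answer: $\frac{830}{7} \approx 118.57$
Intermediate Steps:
$j{\left(T \right)} = 1 - \frac{3}{T}$
$j{\left(-7 \right)} \left(41 + 42\right) = \frac{-3 - 7}{-7} \left(41 + 42\right) = \left(- \frac{1}{7}\right) \left(-10\right) 83 = \frac{10}{7} \cdot 83 = \frac{830}{7}$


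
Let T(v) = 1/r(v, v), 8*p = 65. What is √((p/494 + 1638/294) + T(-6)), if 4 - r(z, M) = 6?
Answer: 3*√159999/532 ≈ 2.2556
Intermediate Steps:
p = 65/8 (p = (⅛)*65 = 65/8 ≈ 8.1250)
r(z, M) = -2 (r(z, M) = 4 - 1*6 = 4 - 6 = -2)
T(v) = -½ (T(v) = 1/(-2) = -½)
√((p/494 + 1638/294) + T(-6)) = √(((65/8)/494 + 1638/294) - ½) = √(((65/8)*(1/494) + 1638*(1/294)) - ½) = √((5/304 + 39/7) - ½) = √(11891/2128 - ½) = √(10827/2128) = 3*√159999/532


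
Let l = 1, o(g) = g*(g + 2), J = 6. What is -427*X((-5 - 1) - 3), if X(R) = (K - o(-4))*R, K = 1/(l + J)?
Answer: -30195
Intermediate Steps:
o(g) = g*(2 + g)
K = ⅐ (K = 1/(1 + 6) = 1/7 = ⅐ ≈ 0.14286)
X(R) = -55*R/7 (X(R) = (⅐ - (-4)*(2 - 4))*R = (⅐ - (-4)*(-2))*R = (⅐ - 1*8)*R = (⅐ - 8)*R = -55*R/7)
-427*X((-5 - 1) - 3) = -(-3355)*((-5 - 1) - 3) = -(-3355)*(-6 - 3) = -(-3355)*(-9) = -427*495/7 = -30195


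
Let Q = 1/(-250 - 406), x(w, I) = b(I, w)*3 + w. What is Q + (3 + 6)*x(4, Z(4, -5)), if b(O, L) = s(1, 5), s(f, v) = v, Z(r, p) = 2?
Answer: 112175/656 ≈ 171.00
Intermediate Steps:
b(O, L) = 5
x(w, I) = 15 + w (x(w, I) = 5*3 + w = 15 + w)
Q = -1/656 (Q = 1/(-656) = -1/656 ≈ -0.0015244)
Q + (3 + 6)*x(4, Z(4, -5)) = -1/656 + (3 + 6)*(15 + 4) = -1/656 + 9*19 = -1/656 + 171 = 112175/656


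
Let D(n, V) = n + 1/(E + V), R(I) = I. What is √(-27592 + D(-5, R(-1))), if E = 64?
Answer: I*√12170270/21 ≈ 166.12*I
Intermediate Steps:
D(n, V) = n + 1/(64 + V)
√(-27592 + D(-5, R(-1))) = √(-27592 + (1 + 64*(-5) - 1*(-5))/(64 - 1)) = √(-27592 + (1 - 320 + 5)/63) = √(-27592 + (1/63)*(-314)) = √(-27592 - 314/63) = √(-1738610/63) = I*√12170270/21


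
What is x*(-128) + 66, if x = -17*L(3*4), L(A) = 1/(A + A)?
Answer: 470/3 ≈ 156.67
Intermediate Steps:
L(A) = 1/(2*A)
x = -17/24 (x = -17/(2*(3*4)) = -17/(2*12) = -17*1/24 = -17/24 ≈ -0.70833)
x*(-128) + 66 = -17/24*(-128) + 66 = 272/3 + 66 = 470/3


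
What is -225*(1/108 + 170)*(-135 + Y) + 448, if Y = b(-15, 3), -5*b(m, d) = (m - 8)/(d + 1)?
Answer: 245783489/48 ≈ 5.1205e+6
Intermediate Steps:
b(m, d) = -(-8 + m)/(5*(1 + d)) (b(m, d) = -(m - 8)/(5*(d + 1)) = -(-8 + m)/(5*(1 + d)))
Y = 23/20 (Y = (8 - 1*(-15))/(5*(1 + 3)) = (⅕)*(8 + 15)/4 = (⅕)*(¼)*23 = 23/20 ≈ 1.1500)
-225*(1/108 + 170)*(-135 + Y) + 448 = -225*(1/108 + 170)*(-135 + 23/20) + 448 = -225*(1/108 + 170)*(-2677)/20 + 448 = -459025*(-2677)/(12*20) + 448 = -225*(-49152397/2160) + 448 = 245761985/48 + 448 = 245783489/48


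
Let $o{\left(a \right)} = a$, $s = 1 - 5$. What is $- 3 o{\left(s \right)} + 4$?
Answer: $16$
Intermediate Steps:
$s = -4$
$- 3 o{\left(s \right)} + 4 = \left(-3\right) \left(-4\right) + 4 = 12 + 4 = 16$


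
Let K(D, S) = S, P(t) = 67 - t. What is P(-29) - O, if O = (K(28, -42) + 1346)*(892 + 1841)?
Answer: -3563736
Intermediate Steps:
O = 3563832 (O = (-42 + 1346)*(892 + 1841) = 1304*2733 = 3563832)
P(-29) - O = (67 - 1*(-29)) - 1*3563832 = (67 + 29) - 3563832 = 96 - 3563832 = -3563736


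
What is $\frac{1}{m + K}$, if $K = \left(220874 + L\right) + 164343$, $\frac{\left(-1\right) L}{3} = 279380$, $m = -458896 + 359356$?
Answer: $- \frac{1}{552463} \approx -1.8101 \cdot 10^{-6}$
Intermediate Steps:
$m = -99540$
$L = -838140$ ($L = \left(-3\right) 279380 = -838140$)
$K = -452923$ ($K = \left(220874 - 838140\right) + 164343 = -617266 + 164343 = -452923$)
$\frac{1}{m + K} = \frac{1}{-99540 - 452923} = \frac{1}{-552463} = - \frac{1}{552463}$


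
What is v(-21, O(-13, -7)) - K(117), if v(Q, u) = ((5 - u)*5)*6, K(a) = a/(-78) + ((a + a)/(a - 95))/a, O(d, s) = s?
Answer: 7951/22 ≈ 361.41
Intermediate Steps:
K(a) = 2/(-95 + a) - a/78 (K(a) = a*(-1/78) + ((2*a)/(-95 + a))/a = -a/78 + (2*a/(-95 + a))/a = -a/78 + 2/(-95 + a) = 2/(-95 + a) - a/78)
v(Q, u) = 150 - 30*u (v(Q, u) = (25 - 5*u)*6 = 150 - 30*u)
v(-21, O(-13, -7)) - K(117) = (150 - 30*(-7)) - (156 - 1*117² + 95*117)/(78*(-95 + 117)) = (150 + 210) - (156 - 1*13689 + 11115)/(78*22) = 360 - (156 - 13689 + 11115)/(78*22) = 360 - (-2418)/(78*22) = 360 - 1*(-31/22) = 360 + 31/22 = 7951/22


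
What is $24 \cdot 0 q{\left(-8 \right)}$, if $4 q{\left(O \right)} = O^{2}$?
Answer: $0$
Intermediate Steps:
$q{\left(O \right)} = \frac{O^{2}}{4}$
$24 \cdot 0 q{\left(-8 \right)} = 24 \cdot 0 \frac{\left(-8\right)^{2}}{4} = 0 \cdot \frac{1}{4} \cdot 64 = 0 \cdot 16 = 0$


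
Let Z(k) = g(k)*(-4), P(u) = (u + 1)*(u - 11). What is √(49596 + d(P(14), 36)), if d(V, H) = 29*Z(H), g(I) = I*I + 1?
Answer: 2*I*√25214 ≈ 317.58*I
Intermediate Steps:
P(u) = (1 + u)*(-11 + u)
g(I) = 1 + I² (g(I) = I² + 1 = 1 + I²)
Z(k) = -4 - 4*k² (Z(k) = (1 + k²)*(-4) = -4 - 4*k²)
d(V, H) = -116 - 116*H² (d(V, H) = 29*(-4 - 4*H²) = -116 - 116*H²)
√(49596 + d(P(14), 36)) = √(49596 + (-116 - 116*36²)) = √(49596 + (-116 - 116*1296)) = √(49596 + (-116 - 150336)) = √(49596 - 150452) = √(-100856) = 2*I*√25214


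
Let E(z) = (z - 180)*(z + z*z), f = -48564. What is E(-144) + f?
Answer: -6720372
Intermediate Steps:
E(z) = (-180 + z)*(z + z²)
E(-144) + f = -144*(-180 + (-144)² - 179*(-144)) - 48564 = -144*(-180 + 20736 + 25776) - 48564 = -144*46332 - 48564 = -6671808 - 48564 = -6720372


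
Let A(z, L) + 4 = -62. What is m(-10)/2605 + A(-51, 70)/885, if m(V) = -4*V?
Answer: -9102/153695 ≈ -0.059221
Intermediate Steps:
A(z, L) = -66 (A(z, L) = -4 - 62 = -66)
m(-10)/2605 + A(-51, 70)/885 = -4*(-10)/2605 - 66/885 = 40*(1/2605) - 66*1/885 = 8/521 - 22/295 = -9102/153695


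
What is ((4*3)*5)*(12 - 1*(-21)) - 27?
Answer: 1953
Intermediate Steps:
((4*3)*5)*(12 - 1*(-21)) - 27 = (12*5)*(12 + 21) - 27 = 60*33 - 27 = 1980 - 27 = 1953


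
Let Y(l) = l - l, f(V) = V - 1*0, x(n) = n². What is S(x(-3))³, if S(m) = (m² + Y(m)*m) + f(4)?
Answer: 614125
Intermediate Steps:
f(V) = V (f(V) = V + 0 = V)
Y(l) = 0
S(m) = 4 + m² (S(m) = (m² + 0*m) + 4 = (m² + 0) + 4 = m² + 4 = 4 + m²)
S(x(-3))³ = (4 + ((-3)²)²)³ = (4 + 9²)³ = (4 + 81)³ = 85³ = 614125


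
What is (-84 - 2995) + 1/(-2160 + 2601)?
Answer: -1357838/441 ≈ -3079.0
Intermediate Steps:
(-84 - 2995) + 1/(-2160 + 2601) = -3079 + 1/441 = -1357838/441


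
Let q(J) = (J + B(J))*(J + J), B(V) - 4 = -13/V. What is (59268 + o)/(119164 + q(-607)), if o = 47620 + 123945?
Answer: 230833/851180 ≈ 0.27119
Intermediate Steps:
B(V) = 4 - 13/V
q(J) = 2*J*(4 + J - 13/J) (q(J) = (J + (4 - 13/J))*(J + J) = (4 + J - 13/J)*(2*J) = 2*J*(4 + J - 13/J))
o = 171565
(59268 + o)/(119164 + q(-607)) = (59268 + 171565)/(119164 + (-26 + 2*(-607)² + 8*(-607))) = 230833/(119164 + (-26 + 2*368449 - 4856)) = 230833/(119164 + (-26 + 736898 - 4856)) = 230833/(119164 + 732016) = 230833/851180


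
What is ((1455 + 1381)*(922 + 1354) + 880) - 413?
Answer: 6455203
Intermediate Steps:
((1455 + 1381)*(922 + 1354) + 880) - 413 = (2836*2276 + 880) - 413 = (6454736 + 880) - 413 = 6455616 - 413 = 6455203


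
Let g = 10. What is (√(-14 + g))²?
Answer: -4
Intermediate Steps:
(√(-14 + g))² = (√(-14 + 10))² = (√(-4))² = (2*I)² = -4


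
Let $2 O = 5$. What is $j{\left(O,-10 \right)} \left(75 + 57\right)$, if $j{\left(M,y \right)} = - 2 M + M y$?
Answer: $-3960$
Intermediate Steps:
$O = \frac{5}{2}$ ($O = \frac{1}{2} \cdot 5 = \frac{5}{2} \approx 2.5$)
$j{\left(O,-10 \right)} \left(75 + 57\right) = \frac{5 \left(-2 - 10\right)}{2} \left(75 + 57\right) = \frac{5}{2} \left(-12\right) 132 = \left(-30\right) 132 = -3960$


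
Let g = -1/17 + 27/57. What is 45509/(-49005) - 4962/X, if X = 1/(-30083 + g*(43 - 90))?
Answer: 2364298005351263/15828615 ≈ 1.4937e+8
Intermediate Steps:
g = 134/323 (g = -1*1/17 + 27*(1/57) = -1/17 + 9/19 = 134/323 ≈ 0.41486)
X = -323/9723107 (X = 1/(-30083 + 134*(43 - 90)/323) = 1/(-30083 + (134/323)*(-47)) = 1/(-30083 - 6298/323) = 1/(-9723107/323) = -323/9723107 ≈ -3.3220e-5)
45509/(-49005) - 4962/X = 45509/(-49005) - 4962/(-323/9723107) = 45509*(-1/49005) - 4962*(-9723107/323) = -45509/49005 + 48246056934/323 = 2364298005351263/15828615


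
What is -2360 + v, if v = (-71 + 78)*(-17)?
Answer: -2479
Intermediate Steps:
v = -119 (v = 7*(-17) = -119)
-2360 + v = -2360 - 119 = -2479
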